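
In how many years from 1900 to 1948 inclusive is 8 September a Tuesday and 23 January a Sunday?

Check each year's weekday for 8 September and 23 January:
  1900: Sat/Tue  1901: Sun/Wed  1902: Mon/Thu  1903: Tue/Fri  1904: Thu/Sat  1905: Fri/Mon  1906: Sat/Tue  1907: Sun/Wed  1908: Tue/Thu  1909: Wed/Sat  1910: Thu/Sun  1911: Fri/Mon  1912: Sun/Tue  1913: Mon/Thu  …(21 more)…  1935: Sun/Wed  1936: Tue/Thu  1937: Wed/Sat  1938: Thu/Sun  1939: Fri/Mon  1940: Sun/Tue  1941: Mon/Thu  1942: Tue/Fri  1943: Wed/Sat  1944: Fri/Sun  1945: Sat/Tue  1946: Sun/Wed  1947: Mon/Thu  1948: Wed/Fri
Both conditions hold in: no year — 0.

0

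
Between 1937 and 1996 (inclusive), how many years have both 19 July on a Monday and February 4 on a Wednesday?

2

Check each year's weekday for 19 July and February 4:
  1937: Mon/Thu  1938: Tue/Fri  1939: Wed/Sat  1940: Fri/Sun  1941: Sat/Tue  1942: Sun/Wed  1943: Mon/Thu  1944: Wed/Fri  1945: Thu/Sun  1946: Fri/Mon  1947: Sat/Tue  1948: Mon/Wed ✓  1949: Tue/Fri  1950: Wed/Sat  …(32 more)…  1983: Tue/Fri  1984: Thu/Sat  1985: Fri/Mon  1986: Sat/Tue  1987: Sun/Wed  1988: Tue/Thu  1989: Wed/Sat  1990: Thu/Sun  1991: Fri/Mon  1992: Sun/Tue  1993: Mon/Thu  1994: Tue/Fri  1995: Wed/Sat  1996: Fri/Sun
Both conditions hold in: 1948, 1976 — 2.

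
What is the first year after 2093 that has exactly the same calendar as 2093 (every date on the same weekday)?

Two years share a calendar iff Jan 1 falls on the same weekday and both are leap or both are common. 2093: Jan 1 is Thursday, common year.
2094: Jan 1 Friday, common
2095: Jan 1 Saturday, common
2096: Jan 1 Sunday, leap
2097: Jan 1 Tuesday, common
2098: Jan 1 Wednesday, common
2099: Jan 1 Thursday, common
2099 matches on both conditions.

2099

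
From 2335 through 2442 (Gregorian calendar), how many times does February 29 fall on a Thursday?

4

Leap years in 2335–2442: 27 of them.
Feb 29 weekday advances by 5 (mod 7) from one leap year to the next four years later (or differs when a century non-leap intervenes).
Leap-day weekdays: 2336:Sat 2340:Thu✓ 2344:Tue 2348:Sun 2352:Fri 2356:Wed 2360:Mon 2364:Sat 2368:Thu✓ 2372:Tue 2376:Sun 2380:Fri 2384:Wed 2388:Mon 2392:Sat 2396:Thu✓ 2400:Tue 2404:Sun 2408:Fri 2412:Wed 2416:Mon 2420:Sat 2424:Thu✓ 2428:Tue 2432:Sun 2436:Fri 2440:Wed
Thursday: 2340, 2368, 2396, 2424 → 4.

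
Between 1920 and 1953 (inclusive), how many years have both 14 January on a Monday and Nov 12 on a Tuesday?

3

Check each year's weekday for 14 January and Nov 12:
  1920: Wed/Fri  1921: Fri/Sat  1922: Sat/Sun  1923: Sun/Mon  1924: Mon/Wed  1925: Wed/Thu  1926: Thu/Fri  1927: Fri/Sat  1928: Sat/Mon  1929: Mon/Tue ✓  1930: Tue/Wed  1931: Wed/Thu  1932: Thu/Sat  1933: Sat/Sun  …(6 more)…  1940: Sun/Tue  1941: Tue/Wed  1942: Wed/Thu  1943: Thu/Fri  1944: Fri/Sun  1945: Sun/Mon  1946: Mon/Tue ✓  1947: Tue/Wed  1948: Wed/Fri  1949: Fri/Sat  1950: Sat/Sun  1951: Sun/Mon  1952: Mon/Wed  1953: Wed/Thu
Both conditions hold in: 1929, 1935, 1946 — 3.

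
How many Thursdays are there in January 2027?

4

January 2027 has 31 days and begins on Friday.
The first Thursday is January 7.
Thursdays fall on 7, 14, 21, 28 — that's 4.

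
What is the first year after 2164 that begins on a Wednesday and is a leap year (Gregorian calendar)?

Jan 1 advances by 2 weekdays after a leap year and by 1 after a common year.
2164: Jan 1 is Sunday (leap).
2165: Tuesday
2166: Wednesday
2167: Thursday
2168: Friday (leap)
2169: Sunday
2170: Monday
2171: Tuesday
2172: Wednesday (leap)
2172 begins on a Wednesday and is a leap year.

2172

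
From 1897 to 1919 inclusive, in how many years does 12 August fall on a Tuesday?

Track 12 August's weekday year by year (advancing +1, or +2 across a Feb 29):
  1897: Thu  1898: Fri (+1)  1899: Sat (+1)  1900: Sun (+1)  1901: Mon (+1)
  1902: Tue (+1) ✓  1903: Wed (+1)  1904: Fri (+2)  1905: Sat (+1)  1906: Sun (+1)
  1907: Mon (+1)  1908: Wed (+2)  1909: Thu (+1)  1910: Fri (+1)  1911: Sat (+1)
  1912: Mon (+2)  1913: Tue (+1) ✓  1914: Wed (+1)  1915: Thu (+1)  1916: Sat (+2)
  1917: Sun (+1)  1918: Mon (+1)  1919: Tue (+1) ✓
Tuesday years: 1902, 1913, 1919 — 3 in total.

3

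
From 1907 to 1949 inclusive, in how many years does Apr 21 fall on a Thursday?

6

Track Apr 21's weekday year by year (advancing +1, or +2 across a Feb 29):
  1907: Sun  1908: Tue (+2)  1909: Wed (+1)  1910: Thu (+1) ✓  1911: Fri (+1)
  1912: Sun (+2)  1913: Mon (+1)  1914: Tue (+1)  1915: Wed (+1)  1916: Fri (+2)
  1917: Sat (+1)  1918: Sun (+1)  1919: Mon (+1)  1920: Wed (+2)  … (15 more years) …
  1936: Tue (+2)  1937: Wed (+1)  1938: Thu (+1) ✓  1939: Fri (+1)  1940: Sun (+2)
  1941: Mon (+1)  1942: Tue (+1)  1943: Wed (+1)  1944: Fri (+2)  1945: Sat (+1)
  1946: Sun (+1)  1947: Mon (+1)  1948: Wed (+2)  1949: Thu (+1) ✓
Thursday years: 1910, 1921, 1927, 1932, 1938, 1949 — 6 in total.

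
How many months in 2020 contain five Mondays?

A month of length L has five Mondays iff its first Monday is on day ≤ L−28 (so day 1–3 in a 31-day month, 1–2 in a 30-day month, day 1 in a leap February).
Checking each month of 2020: Jan starts Wed (31d); Feb starts Sat (29d); Mar starts Sun (31d) ✓; Apr starts Wed (30d); May starts Fri (31d); Jun starts Mon (30d) ✓; Jul starts Wed (31d); Aug starts Sat (31d) ✓; Sep starts Tue (30d); Oct starts Thu (31d); Nov starts Sun (30d) ✓; Dec starts Tue (31d).
Five-Monday months: March, June, August, November → 4.

4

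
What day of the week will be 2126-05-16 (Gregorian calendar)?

January 1, 2126 is a Tuesday.
May 16 is day 136 of the year, i.e. 135 days after Jan 1.
135 mod 7 = 2, so advance 2 weekdays from Tuesday: Thursday.

Thursday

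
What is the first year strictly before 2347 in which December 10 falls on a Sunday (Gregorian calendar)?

From one year to the next, a fixed date's weekday advances by 1, or by 2 when a Feb 29 lies between the two dates.
2347: December 10 is Wednesday.
2346: Tuesday (−1)
2345: Monday (−1)
2344: Sunday (−1)
December 10 falls on a Sunday in 2344.

2344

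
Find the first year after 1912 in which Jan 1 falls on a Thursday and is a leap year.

Jan 1 advances by 2 weekdays after a leap year and by 1 after a common year.
1912: Jan 1 is Monday (leap).
1913: Wednesday
1914: Thursday
1915: Friday
1916: Saturday (leap)
1917: Monday
1918: Tuesday
1919: Wednesday
1920: Thursday (leap)
1920 begins on a Thursday and is a leap year.

1920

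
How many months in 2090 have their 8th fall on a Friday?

2

Check the 8th of each month of 2090: Jan 8: Sun, Feb 8: Wed, Mar 8: Wed, Apr 8: Sat, May 8: Mon, Jun 8: Thu, Jul 8: Sat, Aug 8: Tue, Sep 8: Fri, Oct 8: Sun, Nov 8: Wed, Dec 8: Fri.
Friday occurs in September, December — 2 months.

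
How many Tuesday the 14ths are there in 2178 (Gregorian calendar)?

2

Check the 14th of each month of 2178: Jan 14: Wed, Feb 14: Sat, Mar 14: Sat, Apr 14: Tue, May 14: Thu, Jun 14: Sun, Jul 14: Tue, Aug 14: Fri, Sep 14: Mon, Oct 14: Wed, Nov 14: Sat, Dec 14: Mon.
Tuesday occurs in April, July — 2 months.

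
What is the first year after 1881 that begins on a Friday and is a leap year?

1892

Jan 1 advances by 2 weekdays after a leap year and by 1 after a common year.
1881: Jan 1 is Saturday.
1882: Sunday
1883: Monday
1884: Tuesday (leap)
1885: Thursday
1886: Friday
1887: Saturday
1888: Sunday (leap)
1889: Tuesday
1890: Wednesday
1891: Thursday
1892: Friday (leap)
1892 begins on a Friday and is a leap year.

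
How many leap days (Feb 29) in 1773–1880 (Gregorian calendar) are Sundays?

Leap years in 1773–1880: 26 of them.
Feb 29 weekday advances by 5 (mod 7) from one leap year to the next four years later (or differs when a century non-leap intervenes).
Leap-day weekdays: 1776:Thu 1780:Tue 1784:Sun✓ 1788:Fri 1792:Wed 1796:Mon 1804:Wed 1808:Mon 1812:Sat 1816:Thu 1820:Tue 1824:Sun✓ 1828:Fri 1832:Wed 1836:Mon 1840:Sat 1844:Thu 1848:Tue 1852:Sun✓ 1856:Fri 1860:Wed 1864:Mon 1868:Sat 1872:Thu 1876:Tue 1880:Sun✓
Sunday: 1784, 1824, 1852, 1880 → 4.

4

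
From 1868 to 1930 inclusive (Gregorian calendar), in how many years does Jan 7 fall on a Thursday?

Track Jan 7's weekday year by year (advancing +1, or +2 across a Feb 29):
  1868: Tue  1869: Thu (+2) ✓  1870: Fri (+1)  1871: Sat (+1)  1872: Sun (+1)
  1873: Tue (+2)  1874: Wed (+1)  1875: Thu (+1) ✓  1876: Fri (+1)  1877: Sun (+2)
  1878: Mon (+1)  1879: Tue (+1)  1880: Wed (+1)  1881: Fri (+2)  … (35 more years) …
  1917: Sun (+2)  1918: Mon (+1)  1919: Tue (+1)  1920: Wed (+1)  1921: Fri (+2)
  1922: Sat (+1)  1923: Sun (+1)  1924: Mon (+1)  1925: Wed (+2)  1926: Thu (+1) ✓
  1927: Fri (+1)  1928: Sat (+1)  1929: Mon (+2)  1930: Tue (+1)
Thursday years: 1869, 1875, 1886, 1892, 1897, 1904, 1909, 1915, 1926 — 9 in total.

9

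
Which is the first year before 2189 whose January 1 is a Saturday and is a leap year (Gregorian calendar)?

2180

Jan 1 advances by 2 weekdays after a leap year and by 1 after a common year.
2189: Jan 1 is Thursday.
2188: Tuesday (leap)
2187: Monday
2186: Sunday
2185: Saturday
2184: Thursday (leap)
2183: Wednesday
2182: Tuesday
2181: Monday
2180: Saturday (leap)
2180 begins on a Saturday and is a leap year.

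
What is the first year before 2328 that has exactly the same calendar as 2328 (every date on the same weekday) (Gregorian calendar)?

Two years share a calendar iff Jan 1 falls on the same weekday and both are leap or both are common. 2328: Jan 1 is Sunday, leap year.
2327: Jan 1 Saturday, common
2326: Jan 1 Friday, common
2325: Jan 1 Thursday, common
2324: Jan 1 Tuesday, leap
2323: Jan 1 Monday, common
2322: Jan 1 Sunday, common
2321: Jan 1 Saturday, common
2320: Jan 1 Thursday, leap
2319: Jan 1 Wednesday, common
2318: Jan 1 Tuesday, common
2317: Jan 1 Monday, common
2316: Jan 1 Saturday, leap
2315: Jan 1 Friday, common
2314: Jan 1 Thursday, common
2313: Jan 1 Wednesday, common
2312: Jan 1 Monday, leap
2311: Jan 1 Sunday, common
2310: Jan 1 Saturday, common
2309: Jan 1 Friday, common
2308: Jan 1 Wednesday, leap
2307: Jan 1 Tuesday, common
2306: Jan 1 Monday, common
2305: Jan 1 Sunday, common
2304: Jan 1 Friday, leap
2303: Jan 1 Thursday, common
2302: Jan 1 Wednesday, common
2301: Jan 1 Tuesday, common
2300: Jan 1 Monday, common
2299: Jan 1 Sunday, common
2298: Jan 1 Saturday, common
2297: Jan 1 Friday, common
2296: Jan 1 Wednesday, leap
2295: Jan 1 Tuesday, common
2294: Jan 1 Monday, common
2293: Jan 1 Sunday, common
2292: Jan 1 Friday, leap
2291: Jan 1 Thursday, common
2290: Jan 1 Wednesday, common
2289: Jan 1 Tuesday, common
2288: Jan 1 Sunday, leap
2288 matches on both conditions.

2288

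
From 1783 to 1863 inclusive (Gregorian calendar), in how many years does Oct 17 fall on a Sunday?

11

Track Oct 17's weekday year by year (advancing +1, or +2 across a Feb 29):
  1783: Fri  1784: Sun (+2) ✓  1785: Mon (+1)  1786: Tue (+1)  1787: Wed (+1)
  1788: Fri (+2)  1789: Sat (+1)  1790: Sun (+1) ✓  1791: Mon (+1)  1792: Wed (+2)
  1793: Thu (+1)  1794: Fri (+1)  1795: Sat (+1)  1796: Mon (+2)  … (53 more years) …
  1850: Thu (+1)  1851: Fri (+1)  1852: Sun (+2) ✓  1853: Mon (+1)  1854: Tue (+1)
  1855: Wed (+1)  1856: Fri (+2)  1857: Sat (+1)  1858: Sun (+1) ✓  1859: Mon (+1)
  1860: Wed (+2)  1861: Thu (+1)  1862: Fri (+1)  1863: Sat (+1)
Sunday years: 1784, 1790, 1802, 1813, 1819, 1824, 1830, 1841, 1847, 1852, 1858 — 11 in total.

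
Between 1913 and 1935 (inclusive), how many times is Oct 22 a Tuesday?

Track Oct 22's weekday year by year (advancing +1, or +2 across a Feb 29):
  1913: Wed  1914: Thu (+1)  1915: Fri (+1)  1916: Sun (+2)  1917: Mon (+1)
  1918: Tue (+1) ✓  1919: Wed (+1)  1920: Fri (+2)  1921: Sat (+1)  1922: Sun (+1)
  1923: Mon (+1)  1924: Wed (+2)  1925: Thu (+1)  1926: Fri (+1)  1927: Sat (+1)
  1928: Mon (+2)  1929: Tue (+1) ✓  1930: Wed (+1)  1931: Thu (+1)  1932: Sat (+2)
  1933: Sun (+1)  1934: Mon (+1)  1935: Tue (+1) ✓
Tuesday years: 1918, 1929, 1935 — 3 in total.

3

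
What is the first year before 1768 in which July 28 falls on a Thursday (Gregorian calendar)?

1763

From one year to the next, a fixed date's weekday advances by 1, or by 2 when a Feb 29 lies between the two dates.
1768: July 28 is Thursday.
1767: Tuesday (−2)
1766: Monday (−1)
1765: Sunday (−1)
1764: Saturday (−1)
1763: Thursday (−2)
July 28 falls on a Thursday in 1763.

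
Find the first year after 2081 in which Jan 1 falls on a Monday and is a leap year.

Jan 1 advances by 2 weekdays after a leap year and by 1 after a common year.
2081: Jan 1 is Wednesday.
2082: Thursday
2083: Friday
2084: Saturday (leap)
2085: Monday
2086: Tuesday
2087: Wednesday
2088: Thursday (leap)
2089: Saturday
2090: Sunday
2091: Monday
2092: Tuesday (leap)
2093: Thursday
2094: Friday
2095: Saturday
2096: Sunday (leap)
2097: Tuesday
2098: Wednesday
2099: Thursday
2100: Friday
2101: Saturday
2102: Sunday
2103: Monday
2104: Tuesday (leap)
2105: Thursday
2106: Friday
2107: Saturday
2108: Sunday (leap)
2109: Tuesday
2110: Wednesday
2111: Thursday
2112: Friday (leap)
2113: Sunday
2114: Monday
2115: Tuesday
2116: Wednesday (leap)
2117: Friday
2118: Saturday
2119: Sunday
2120: Monday (leap)
2120 begins on a Monday and is a leap year.

2120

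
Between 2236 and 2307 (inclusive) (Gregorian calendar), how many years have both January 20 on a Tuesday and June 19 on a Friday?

Check each year's weekday for January 20 and June 19:
  2236: Wed/Sun  2237: Fri/Mon  2238: Sat/Tue  2239: Sun/Wed  2240: Mon/Fri  2241: Wed/Sat  2242: Thu/Sun  2243: Fri/Mon  2244: Sat/Wed  2245: Mon/Thu  2246: Tue/Fri ✓  2247: Wed/Sat  2248: Thu/Mon  2249: Sat/Tue  …(44 more)…  2294: Sat/Tue  2295: Sun/Wed  2296: Mon/Fri  2297: Wed/Sat  2298: Thu/Sun  2299: Fri/Mon  2300: Sat/Tue  2301: Sun/Wed  2302: Mon/Thu  2303: Tue/Fri ✓  2304: Wed/Sun  2305: Fri/Mon  2306: Sat/Tue  2307: Sun/Wed
Both conditions hold in: 2246, 2257, 2263, 2274, 2285, 2291, 2303 — 7.

7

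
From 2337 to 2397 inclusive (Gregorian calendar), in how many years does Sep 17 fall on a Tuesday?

Track Sep 17's weekday year by year (advancing +1, or +2 across a Feb 29):
  2337: Fri  2338: Sat (+1)  2339: Sun (+1)  2340: Tue (+2) ✓  2341: Wed (+1)
  2342: Thu (+1)  2343: Fri (+1)  2344: Sun (+2)  2345: Mon (+1)  2346: Tue (+1) ✓
  2347: Wed (+1)  2348: Fri (+2)  2349: Sat (+1)  2350: Sun (+1)  … (33 more years) …
  2384: Mon (+2)  2385: Tue (+1) ✓  2386: Wed (+1)  2387: Thu (+1)  2388: Sat (+2)
  2389: Sun (+1)  2390: Mon (+1)  2391: Tue (+1) ✓  2392: Thu (+2)  2393: Fri (+1)
  2394: Sat (+1)  2395: Sun (+1)  2396: Tue (+2) ✓  2397: Wed (+1)
Tuesday years: 2340, 2346, 2357, 2363, 2368, 2374, 2385, 2391, 2396 — 9 in total.

9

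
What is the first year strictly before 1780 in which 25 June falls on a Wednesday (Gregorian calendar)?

From one year to the next, a fixed date's weekday advances by 1, or by 2 when a Feb 29 lies between the two dates.
1780: June 25 is Sunday.
1779: Friday (−2)
1778: Thursday (−1)
1777: Wednesday (−1)
25 June falls on a Wednesday in 1777.

1777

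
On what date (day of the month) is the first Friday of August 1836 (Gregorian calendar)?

August 1, 1836 is a Monday, so the first Friday is the 5th.
The first Friday is 5 + 0 = 5.

5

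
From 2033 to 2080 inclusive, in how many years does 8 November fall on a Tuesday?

8

Track 8 November's weekday year by year (advancing +1, or +2 across a Feb 29):
  2033: Tue ✓  2034: Wed (+1)  2035: Thu (+1)  2036: Sat (+2)  2037: Sun (+1)
  2038: Mon (+1)  2039: Tue (+1) ✓  2040: Thu (+2)  2041: Fri (+1)  2042: Sat (+1)
  2043: Sun (+1)  2044: Tue (+2) ✓  2045: Wed (+1)  2046: Thu (+1)  … (20 more years) …
  2067: Tue (+1) ✓  2068: Thu (+2)  2069: Fri (+1)  2070: Sat (+1)  2071: Sun (+1)
  2072: Tue (+2) ✓  2073: Wed (+1)  2074: Thu (+1)  2075: Fri (+1)  2076: Sun (+2)
  2077: Mon (+1)  2078: Tue (+1) ✓  2079: Wed (+1)  2080: Fri (+2)
Tuesday years: 2033, 2039, 2044, 2050, 2061, 2067, 2072, 2078 — 8 in total.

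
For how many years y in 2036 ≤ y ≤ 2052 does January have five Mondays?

7

January has 31 days; it has five Mondays when Monday falls among the first (month-length − 28) days — i.e. when January 1 is one of Monday/Sunday/Saturday.
January 1 by year: 2036:Tue 2037:Thu 2038:Fri 2039:Sat✓ 2040:Sun✓ 2041:Tue 2042:Wed 2043:Thu 2044:Fri 2045:Sun✓ 2046:Mon✓ 2047:Tue 2048:Wed 2049:Fri 2050:Sat✓ 2051:Sun✓ 2052:Mon✓
Years with five Mondays: 2039, 2040, 2045, 2046, 2050, 2051, 2052 → 7.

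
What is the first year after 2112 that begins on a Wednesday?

Jan 1 advances by 2 weekdays after a leap year and by 1 after a common year.
2112: Jan 1 is Friday (leap).
2113: Sunday
2114: Monday
2115: Tuesday
2116: Wednesday (leap)
2116 begins on a Wednesday

2116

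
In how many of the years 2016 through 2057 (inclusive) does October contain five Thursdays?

October has 31 days; it has five Thursdays when Thursday falls among the first (month-length − 28) days — i.e. when October 1 is one of Thursday/Wednesday/Tuesday.
October 1 by year: 2016:Sat 2017:Sun 2018:Mon 2019:Tue✓ 2020:Thu✓ 2021:Fri 2022:Sat 2023:Sun 2024:Tue✓ 2025:Wed✓ 2026:Thu✓ 2027:Fri 2028:Sun 2029:Mon 2030:Tue✓ …(12 more)… 2043:Thu✓ 2044:Sat 2045:Sun 2046:Mon 2047:Tue✓ 2048:Thu✓ 2049:Fri 2050:Sat 2051:Sun 2052:Tue✓ 2053:Wed✓ 2054:Thu✓ 2055:Fri 2056:Sun 2057:Mon
Years with five Thursdays: 2019, 2020, 2024, 2025, 2026, 2030, 2031, 2036, 2037, 2041, 2042, 2043, 2047, 2048, 2052, 2053, 2054 → 17.

17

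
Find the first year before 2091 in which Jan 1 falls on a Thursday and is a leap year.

Jan 1 advances by 2 weekdays after a leap year and by 1 after a common year.
2091: Jan 1 is Monday.
2090: Sunday
2089: Saturday
2088: Thursday (leap)
2088 begins on a Thursday and is a leap year.

2088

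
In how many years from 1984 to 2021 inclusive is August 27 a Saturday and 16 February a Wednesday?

3

Check each year's weekday for August 27 and 16 February:
  1984: Mon/Thu  1985: Tue/Sat  1986: Wed/Sun  1987: Thu/Mon  1988: Sat/Tue  1989: Sun/Thu  1990: Mon/Fri  1991: Tue/Sat  1992: Thu/Sun  1993: Fri/Tue  1994: Sat/Wed ✓  1995: Sun/Thu  1996: Tue/Fri  1997: Wed/Sun  …(10 more)…  2008: Wed/Sat  2009: Thu/Mon  2010: Fri/Tue  2011: Sat/Wed ✓  2012: Mon/Thu  2013: Tue/Sat  2014: Wed/Sun  2015: Thu/Mon  2016: Sat/Tue  2017: Sun/Thu  2018: Mon/Fri  2019: Tue/Sat  2020: Thu/Sun  2021: Fri/Tue
Both conditions hold in: 1994, 2005, 2011 — 3.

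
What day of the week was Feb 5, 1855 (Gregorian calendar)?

January 1, 1855 is a Monday.
February 5 is day 36 of the year, i.e. 35 days after Jan 1.
35 mod 7 = 0, so advance 0 weekdays from Monday: Monday.

Monday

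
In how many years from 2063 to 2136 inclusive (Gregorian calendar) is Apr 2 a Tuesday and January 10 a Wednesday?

2

Check each year's weekday for Apr 2 and January 10:
  2063: Mon/Wed  2064: Wed/Thu  2065: Thu/Sat  2066: Fri/Sun  2067: Sat/Mon  2068: Mon/Tue  2069: Tue/Thu  2070: Wed/Fri  2071: Thu/Sat  2072: Sat/Sun  2073: Sun/Tue  2074: Mon/Wed  2075: Tue/Thu  2076: Thu/Fri  …(46 more)…  2123: Fri/Sun  2124: Sun/Mon  2125: Mon/Wed  2126: Tue/Thu  2127: Wed/Fri  2128: Fri/Sat  2129: Sat/Mon  2130: Sun/Tue  2131: Mon/Wed  2132: Wed/Thu  2133: Thu/Sat  2134: Fri/Sun  2135: Sat/Mon  2136: Mon/Tue
Both conditions hold in: 2080, 2120 — 2.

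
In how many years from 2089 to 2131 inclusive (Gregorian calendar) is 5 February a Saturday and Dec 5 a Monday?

6

Check each year's weekday for 5 February and Dec 5:
  2089: Sat/Mon ✓  2090: Sun/Tue  2091: Mon/Wed  2092: Tue/Fri  2093: Thu/Sat  2094: Fri/Sun  2095: Sat/Mon ✓  2096: Sun/Wed  2097: Tue/Thu  2098: Wed/Fri  2099: Thu/Sat  2100: Fri/Sun  2101: Sat/Mon ✓  2102: Sun/Tue  …(15 more)…  2118: Sat/Mon ✓  2119: Sun/Tue  2120: Mon/Thu  2121: Wed/Fri  2122: Thu/Sat  2123: Fri/Sun  2124: Sat/Tue  2125: Mon/Wed  2126: Tue/Thu  2127: Wed/Fri  2128: Thu/Sun  2129: Sat/Mon ✓  2130: Sun/Tue  2131: Mon/Wed
Both conditions hold in: 2089, 2095, 2101, 2107, 2118, 2129 — 6.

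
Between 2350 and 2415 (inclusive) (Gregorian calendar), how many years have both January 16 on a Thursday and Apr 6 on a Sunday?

Check each year's weekday for January 16 and Apr 6:
  2350: Mon/Thu  2351: Tue/Fri  2352: Wed/Sun  2353: Fri/Mon  2354: Sat/Tue  2355: Sun/Wed  2356: Mon/Fri  2357: Wed/Sat  2358: Thu/Sun ✓  2359: Fri/Mon  2360: Sat/Wed  2361: Mon/Thu  2362: Tue/Fri  2363: Wed/Sat  …(38 more)…  2402: Wed/Sat  2403: Thu/Sun ✓  2404: Fri/Tue  2405: Sun/Wed  2406: Mon/Thu  2407: Tue/Fri  2408: Wed/Sun  2409: Fri/Mon  2410: Sat/Tue  2411: Sun/Wed  2412: Mon/Fri  2413: Wed/Sat  2414: Thu/Sun ✓  2415: Fri/Mon
Both conditions hold in: 2358, 2369, 2375, 2386, 2397, 2403, 2414 — 7.

7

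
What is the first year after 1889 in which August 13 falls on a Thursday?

From one year to the next, a fixed date's weekday advances by 1, or by 2 when a Feb 29 lies between the two dates.
1889: August 13 is Tuesday.
1890: Wednesday (+1)
1891: Thursday (+1)
August 13 falls on a Thursday in 1891.

1891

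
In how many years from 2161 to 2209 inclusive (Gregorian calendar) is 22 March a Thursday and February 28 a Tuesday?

Check each year's weekday for 22 March and February 28:
  2161: Sun/Sat  2162: Mon/Sun  2163: Tue/Mon  2164: Thu/Tue ✓  2165: Fri/Thu  2166: Sat/Fri  2167: Sun/Sat  2168: Tue/Sun  2169: Wed/Tue  2170: Thu/Wed  2171: Fri/Thu  2172: Sun/Fri  2173: Mon/Sun  2174: Tue/Mon  …(21 more)…  2196: Tue/Sun  2197: Wed/Tue  2198: Thu/Wed  2199: Fri/Thu  2200: Sat/Fri  2201: Sun/Sat  2202: Mon/Sun  2203: Tue/Mon  2204: Thu/Tue ✓  2205: Fri/Thu  2206: Sat/Fri  2207: Sun/Sat  2208: Tue/Sun  2209: Wed/Tue
Both conditions hold in: 2164, 2192, 2204 — 3.

3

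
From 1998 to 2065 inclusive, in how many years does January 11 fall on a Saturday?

9

Track January 11's weekday year by year (advancing +1, or +2 across a Feb 29):
  1998: Sun  1999: Mon (+1)  2000: Tue (+1)  2001: Thu (+2)  2002: Fri (+1)
  2003: Sat (+1) ✓  2004: Sun (+1)  2005: Tue (+2)  2006: Wed (+1)  2007: Thu (+1)
  2008: Fri (+1)  2009: Sun (+2)  2010: Mon (+1)  2011: Tue (+1)  … (40 more years) …
  2052: Thu (+1)  2053: Sat (+2) ✓  2054: Sun (+1)  2055: Mon (+1)  2056: Tue (+1)
  2057: Thu (+2)  2058: Fri (+1)  2059: Sat (+1) ✓  2060: Sun (+1)  2061: Tue (+2)
  2062: Wed (+1)  2063: Thu (+1)  2064: Fri (+1)  2065: Sun (+2)
Saturday years: 2003, 2014, 2020, 2025, 2031, 2042, 2048, 2053, 2059 — 9 in total.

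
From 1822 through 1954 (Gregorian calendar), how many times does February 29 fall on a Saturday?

5

Leap years in 1822–1954: 32 of them.
Feb 29 weekday advances by 5 (mod 7) from one leap year to the next four years later (or differs when a century non-leap intervenes).
Leap-day weekdays: 1824:Sun 1828:Fri 1832:Wed 1836:Mon 1840:Sat✓ 1844:Thu 1848:Tue 1852:Sun 1856:Fri 1860:Wed 1864:Mon 1868:Sat✓ 1872:Thu …(6 more)… 1904:Mon 1908:Sat✓ 1912:Thu 1916:Tue 1920:Sun 1924:Fri 1928:Wed 1932:Mon 1936:Sat✓ 1940:Thu 1944:Tue 1948:Sun 1952:Fri
Saturday: 1840, 1868, 1896, 1908, 1936 → 5.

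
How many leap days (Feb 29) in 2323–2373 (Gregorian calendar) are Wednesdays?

2

Leap years in 2323–2373: 13 of them.
Feb 29 weekday advances by 5 (mod 7) from one leap year to the next four years later (or differs when a century non-leap intervenes).
Leap-day weekdays: 2324:Fri 2328:Wed✓ 2332:Mon 2336:Sat 2340:Thu 2344:Tue 2348:Sun 2352:Fri 2356:Wed✓ 2360:Mon 2364:Sat 2368:Thu 2372:Tue
Wednesday: 2328, 2356 → 2.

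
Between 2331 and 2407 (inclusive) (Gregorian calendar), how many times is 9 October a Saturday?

11

Track 9 October's weekday year by year (advancing +1, or +2 across a Feb 29):
  2331: Fri  2332: Sun (+2)  2333: Mon (+1)  2334: Tue (+1)  2335: Wed (+1)
  2336: Fri (+2)  2337: Sat (+1) ✓  2338: Sun (+1)  2339: Mon (+1)  2340: Wed (+2)
  2341: Thu (+1)  2342: Fri (+1)  2343: Sat (+1) ✓  2344: Mon (+2)  … (49 more years) …
  2394: Sun (+1)  2395: Mon (+1)  2396: Wed (+2)  2397: Thu (+1)  2398: Fri (+1)
  2399: Sat (+1) ✓  2400: Mon (+2)  2401: Tue (+1)  2402: Wed (+1)  2403: Thu (+1)
  2404: Sat (+2) ✓  2405: Sun (+1)  2406: Mon (+1)  2407: Tue (+1)
Saturday years: 2337, 2343, 2348, 2354, 2365, 2371, 2376, 2382, 2393, 2399, 2404 — 11 in total.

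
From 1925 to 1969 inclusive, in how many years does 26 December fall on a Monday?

Track 26 December's weekday year by year (advancing +1, or +2 across a Feb 29):
  1925: Sat  1926: Sun (+1)  1927: Mon (+1) ✓  1928: Wed (+2)  1929: Thu (+1)
  1930: Fri (+1)  1931: Sat (+1)  1932: Mon (+2) ✓  1933: Tue (+1)  1934: Wed (+1)
  1935: Thu (+1)  1936: Sat (+2)  1937: Sun (+1)  1938: Mon (+1) ✓  … (17 more years) …
  1956: Wed (+2)  1957: Thu (+1)  1958: Fri (+1)  1959: Sat (+1)  1960: Mon (+2) ✓
  1961: Tue (+1)  1962: Wed (+1)  1963: Thu (+1)  1964: Sat (+2)  1965: Sun (+1)
  1966: Mon (+1) ✓  1967: Tue (+1)  1968: Thu (+2)  1969: Fri (+1)
Monday years: 1927, 1932, 1938, 1949, 1955, 1960, 1966 — 7 in total.

7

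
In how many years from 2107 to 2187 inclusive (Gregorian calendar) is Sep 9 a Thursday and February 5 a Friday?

8

Check each year's weekday for Sep 9 and February 5:
  2107: Fri/Sat  2108: Sun/Sun  2109: Mon/Tue  2110: Tue/Wed  2111: Wed/Thu  2112: Fri/Fri  2113: Sat/Sun  2114: Sun/Mon  2115: Mon/Tue  2116: Wed/Wed  2117: Thu/Fri ✓  2118: Fri/Sat  2119: Sat/Sun  2120: Mon/Mon  …(53 more)…  2174: Fri/Sat  2175: Sat/Sun  2176: Mon/Mon  2177: Tue/Wed  2178: Wed/Thu  2179: Thu/Fri ✓  2180: Sat/Sat  2181: Sun/Mon  2182: Mon/Tue  2183: Tue/Wed  2184: Thu/Thu  2185: Fri/Sat  2186: Sat/Sun  2187: Sun/Mon
Both conditions hold in: 2117, 2123, 2134, 2145, 2151, 2162, 2173, 2179 — 8.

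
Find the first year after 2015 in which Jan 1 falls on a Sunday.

Jan 1 advances by 2 weekdays after a leap year and by 1 after a common year.
2015: Jan 1 is Thursday.
2016: Friday (leap)
2017: Sunday
2017 begins on a Sunday

2017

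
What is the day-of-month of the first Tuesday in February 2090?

7

February 1, 2090 is a Wednesday, so the first Tuesday is the 7th.
The first Tuesday is 7 + 0 = 7.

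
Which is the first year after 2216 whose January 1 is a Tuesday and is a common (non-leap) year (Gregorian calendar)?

2222

Jan 1 advances by 2 weekdays after a leap year and by 1 after a common year.
2216: Jan 1 is Monday (leap).
2217: Wednesday
2218: Thursday
2219: Friday
2220: Saturday (leap)
2221: Monday
2222: Tuesday
2222 begins on a Tuesday and is a common year.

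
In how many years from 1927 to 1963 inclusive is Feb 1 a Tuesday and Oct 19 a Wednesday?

Check each year's weekday for Feb 1 and Oct 19:
  1927: Tue/Wed ✓  1928: Wed/Fri  1929: Fri/Sat  1930: Sat/Sun  1931: Sun/Mon  1932: Mon/Wed  1933: Wed/Thu  1934: Thu/Fri  1935: Fri/Sat  1936: Sat/Mon  1937: Mon/Tue  1938: Tue/Wed ✓  1939: Wed/Thu  1940: Thu/Sat  …(9 more)…  1950: Wed/Thu  1951: Thu/Fri  1952: Fri/Sun  1953: Sun/Mon  1954: Mon/Tue  1955: Tue/Wed ✓  1956: Wed/Fri  1957: Fri/Sat  1958: Sat/Sun  1959: Sun/Mon  1960: Mon/Wed  1961: Wed/Thu  1962: Thu/Fri  1963: Fri/Sat
Both conditions hold in: 1927, 1938, 1949, 1955 — 4.

4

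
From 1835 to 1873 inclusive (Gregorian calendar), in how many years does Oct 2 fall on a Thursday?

5

Track Oct 2's weekday year by year (advancing +1, or +2 across a Feb 29):
  1835: Fri  1836: Sun (+2)  1837: Mon (+1)  1838: Tue (+1)  1839: Wed (+1)
  1840: Fri (+2)  1841: Sat (+1)  1842: Sun (+1)  1843: Mon (+1)  1844: Wed (+2)
  1845: Thu (+1) ✓  1846: Fri (+1)  1847: Sat (+1)  1848: Mon (+2)  … (11 more years) …
  1860: Tue (+2)  1861: Wed (+1)  1862: Thu (+1) ✓  1863: Fri (+1)  1864: Sun (+2)
  1865: Mon (+1)  1866: Tue (+1)  1867: Wed (+1)  1868: Fri (+2)  1869: Sat (+1)
  1870: Sun (+1)  1871: Mon (+1)  1872: Wed (+2)  1873: Thu (+1) ✓
Thursday years: 1845, 1851, 1856, 1862, 1873 — 5 in total.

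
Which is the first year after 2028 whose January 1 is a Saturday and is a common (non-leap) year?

2033

Jan 1 advances by 2 weekdays after a leap year and by 1 after a common year.
2028: Jan 1 is Saturday (leap).
2029: Monday
2030: Tuesday
2031: Wednesday
2032: Thursday (leap)
2033: Saturday
2033 begins on a Saturday and is a common year.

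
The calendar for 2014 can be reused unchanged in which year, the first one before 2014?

2003

Two years share a calendar iff Jan 1 falls on the same weekday and both are leap or both are common. 2014: Jan 1 is Wednesday, common year.
2013: Jan 1 Tuesday, common
2012: Jan 1 Sunday, leap
2011: Jan 1 Saturday, common
2010: Jan 1 Friday, common
2009: Jan 1 Thursday, common
2008: Jan 1 Tuesday, leap
2007: Jan 1 Monday, common
2006: Jan 1 Sunday, common
2005: Jan 1 Saturday, common
2004: Jan 1 Thursday, leap
2003: Jan 1 Wednesday, common
2003 matches on both conditions.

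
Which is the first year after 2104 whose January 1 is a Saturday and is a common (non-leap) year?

Jan 1 advances by 2 weekdays after a leap year and by 1 after a common year.
2104: Jan 1 is Tuesday (leap).
2105: Thursday
2106: Friday
2107: Saturday
2107 begins on a Saturday and is a common year.

2107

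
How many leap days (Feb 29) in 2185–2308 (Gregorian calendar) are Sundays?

3

Leap years in 2185–2308: 29 of them.
Feb 29 weekday advances by 5 (mod 7) from one leap year to the next four years later (or differs when a century non-leap intervenes).
Leap-day weekdays: 2188:Fri 2192:Wed 2196:Mon 2204:Wed 2208:Mon 2212:Sat 2216:Thu 2220:Tue 2224:Sun✓ 2228:Fri 2232:Wed 2236:Mon 2240:Sat …(3 more)… 2256:Fri 2260:Wed 2264:Mon 2268:Sat 2272:Thu 2276:Tue 2280:Sun✓ 2284:Fri 2288:Wed 2292:Mon 2296:Sat 2304:Mon 2308:Sat
Sunday: 2224, 2252, 2280 → 3.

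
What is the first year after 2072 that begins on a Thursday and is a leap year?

2088

Jan 1 advances by 2 weekdays after a leap year and by 1 after a common year.
2072: Jan 1 is Friday (leap).
2073: Sunday
2074: Monday
2075: Tuesday
2076: Wednesday (leap)
2077: Friday
2078: Saturday
2079: Sunday
2080: Monday (leap)
2081: Wednesday
2082: Thursday
2083: Friday
2084: Saturday (leap)
2085: Monday
2086: Tuesday
2087: Wednesday
2088: Thursday (leap)
2088 begins on a Thursday and is a leap year.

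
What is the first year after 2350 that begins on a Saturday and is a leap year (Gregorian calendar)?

Jan 1 advances by 2 weekdays after a leap year and by 1 after a common year.
2350: Jan 1 is Sunday.
2351: Monday
2352: Tuesday (leap)
2353: Thursday
2354: Friday
2355: Saturday
2356: Sunday (leap)
2357: Tuesday
2358: Wednesday
2359: Thursday
2360: Friday (leap)
2361: Sunday
2362: Monday
2363: Tuesday
2364: Wednesday (leap)
2365: Friday
2366: Saturday
2367: Sunday
2368: Monday (leap)
2369: Wednesday
2370: Thursday
2371: Friday
2372: Saturday (leap)
2372 begins on a Saturday and is a leap year.

2372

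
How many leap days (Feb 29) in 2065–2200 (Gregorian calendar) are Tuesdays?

4

Leap years in 2065–2200: 32 of them.
Feb 29 weekday advances by 5 (mod 7) from one leap year to the next four years later (or differs when a century non-leap intervenes).
Leap-day weekdays: 2068:Wed 2072:Mon 2076:Sat 2080:Thu 2084:Tue✓ 2088:Sun 2092:Fri 2096:Wed 2104:Fri 2108:Wed 2112:Mon 2116:Sat 2120:Thu …(6 more)… 2148:Thu 2152:Tue✓ 2156:Sun 2160:Fri 2164:Wed 2168:Mon 2172:Sat 2176:Thu 2180:Tue✓ 2184:Sun 2188:Fri 2192:Wed 2196:Mon
Tuesday: 2084, 2124, 2152, 2180 → 4.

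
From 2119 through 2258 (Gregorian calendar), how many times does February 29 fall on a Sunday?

Leap years in 2119–2258: 34 of them.
Feb 29 weekday advances by 5 (mod 7) from one leap year to the next four years later (or differs when a century non-leap intervenes).
Leap-day weekdays: 2120:Thu 2124:Tue 2128:Sun✓ 2132:Fri 2136:Wed 2140:Mon 2144:Sat 2148:Thu 2152:Tue 2156:Sun✓ 2160:Fri 2164:Wed 2168:Mon …(8 more)… 2208:Mon 2212:Sat 2216:Thu 2220:Tue 2224:Sun✓ 2228:Fri 2232:Wed 2236:Mon 2240:Sat 2244:Thu 2248:Tue 2252:Sun✓ 2256:Fri
Sunday: 2128, 2156, 2184, 2224, 2252 → 5.

5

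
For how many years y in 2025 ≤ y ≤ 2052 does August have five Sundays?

12

August has 31 days; it has five Sundays when Sunday falls among the first (month-length − 28) days — i.e. when August 1 is one of Sunday/Saturday/Friday.
August 1 by year: 2025:Fri✓ 2026:Sat✓ 2027:Sun✓ 2028:Tue 2029:Wed 2030:Thu 2031:Fri✓ 2032:Sun✓ 2033:Mon 2034:Tue 2035:Wed 2036:Fri✓ 2037:Sat✓ 2038:Sun✓ 2039:Mon 2040:Wed 2041:Thu 2042:Fri✓ 2043:Sat✓ 2044:Mon 2045:Tue 2046:Wed 2047:Thu 2048:Sat✓ 2049:Sun✓ 2050:Mon 2051:Tue 2052:Thu
Years with five Sundays: 2025, 2026, 2027, 2031, 2032, 2036, 2037, 2038, 2042, 2043, 2048, 2049 → 12.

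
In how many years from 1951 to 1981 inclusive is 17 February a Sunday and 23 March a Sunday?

2

Check each year's weekday for 17 February and 23 March:
  1951: Sat/Fri  1952: Sun/Sun ✓  1953: Tue/Mon  1954: Wed/Tue  1955: Thu/Wed  1956: Fri/Fri  1957: Sun/Sat  1958: Mon/Sun  1959: Tue/Mon  1960: Wed/Wed  1961: Fri/Thu  1962: Sat/Fri  1963: Sun/Sat  1964: Mon/Mon  …(3 more)…  1968: Sat/Sat  1969: Mon/Sun  1970: Tue/Mon  1971: Wed/Tue  1972: Thu/Thu  1973: Sat/Fri  1974: Sun/Sat  1975: Mon/Sun  1976: Tue/Tue  1977: Thu/Wed  1978: Fri/Thu  1979: Sat/Fri  1980: Sun/Sun ✓  1981: Tue/Mon
Both conditions hold in: 1952, 1980 — 2.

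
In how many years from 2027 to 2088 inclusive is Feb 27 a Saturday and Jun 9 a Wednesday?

7

Check each year's weekday for Feb 27 and Jun 9:
  2027: Sat/Wed ✓  2028: Sun/Fri  2029: Tue/Sat  2030: Wed/Sun  2031: Thu/Mon  2032: Fri/Wed  2033: Sun/Thu  2034: Mon/Fri  2035: Tue/Sat  2036: Wed/Mon  2037: Fri/Tue  2038: Sat/Wed ✓  2039: Sun/Thu  2040: Mon/Sat  …(34 more)…  2075: Wed/Sun  2076: Thu/Tue  2077: Sat/Wed ✓  2078: Sun/Thu  2079: Mon/Fri  2080: Tue/Sun  2081: Thu/Mon  2082: Fri/Tue  2083: Sat/Wed ✓  2084: Sun/Fri  2085: Tue/Sat  2086: Wed/Sun  2087: Thu/Mon  2088: Fri/Wed
Both conditions hold in: 2027, 2038, 2049, 2055, 2066, 2077, 2083 — 7.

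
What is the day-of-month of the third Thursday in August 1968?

August 1, 1968 is a Thursday, so the first Thursday is the 1st.
The third Thursday is 1 + 14 = 15.

15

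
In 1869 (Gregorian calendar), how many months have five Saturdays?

A month of length L has five Saturdays iff its first Saturday is on day ≤ L−28 (so day 1–3 in a 31-day month, 1–2 in a 30-day month, day 1 in a leap February).
Checking each month of 1869: Jan starts Fri (31d) ✓; Feb starts Mon (28d); Mar starts Mon (31d); Apr starts Thu (30d); May starts Sat (31d) ✓; Jun starts Tue (30d); Jul starts Thu (31d) ✓; Aug starts Sun (31d); Sep starts Wed (30d); Oct starts Fri (31d) ✓; Nov starts Mon (30d); Dec starts Wed (31d).
Five-Saturday months: January, May, July, October → 4.

4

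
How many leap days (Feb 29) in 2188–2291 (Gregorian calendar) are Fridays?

Leap years in 2188–2291: 25 of them.
Feb 29 weekday advances by 5 (mod 7) from one leap year to the next four years later (or differs when a century non-leap intervenes).
Leap-day weekdays: 2188:Fri✓ 2192:Wed 2196:Mon 2204:Wed 2208:Mon 2212:Sat 2216:Thu 2220:Tue 2224:Sun 2228:Fri✓ 2232:Wed 2236:Mon 2240:Sat 2244:Thu 2248:Tue 2252:Sun 2256:Fri✓ 2260:Wed 2264:Mon 2268:Sat 2272:Thu 2276:Tue 2280:Sun 2284:Fri✓ 2288:Wed
Friday: 2188, 2228, 2256, 2284 → 4.

4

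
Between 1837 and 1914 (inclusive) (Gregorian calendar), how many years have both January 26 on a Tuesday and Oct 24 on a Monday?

3

Check each year's weekday for January 26 and Oct 24:
  1837: Thu/Tue  1838: Fri/Wed  1839: Sat/Thu  1840: Sun/Sat  1841: Tue/Sun  1842: Wed/Mon  1843: Thu/Tue  1844: Fri/Thu  1845: Sun/Fri  1846: Mon/Sat  1847: Tue/Sun  1848: Wed/Tue  1849: Fri/Wed  1850: Sat/Thu  …(50 more)…  1901: Sat/Thu  1902: Sun/Fri  1903: Mon/Sat  1904: Tue/Mon ✓  1905: Thu/Tue  1906: Fri/Wed  1907: Sat/Thu  1908: Sun/Sat  1909: Tue/Sun  1910: Wed/Mon  1911: Thu/Tue  1912: Fri/Thu  1913: Sun/Fri  1914: Mon/Sat
Both conditions hold in: 1864, 1892, 1904 — 3.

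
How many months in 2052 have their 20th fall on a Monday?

Check the 20th of each month of 2052: Jan 20: Sat, Feb 20: Tue, Mar 20: Wed, Apr 20: Sat, May 20: Mon, Jun 20: Thu, Jul 20: Sat, Aug 20: Tue, Sep 20: Fri, Oct 20: Sun, Nov 20: Wed, Dec 20: Fri.
Monday occurs in May — 1 month.

1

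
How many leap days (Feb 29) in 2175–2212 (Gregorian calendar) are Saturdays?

Leap years in 2175–2212: 9 of them.
Feb 29 weekday advances by 5 (mod 7) from one leap year to the next four years later (or differs when a century non-leap intervenes).
Leap-day weekdays: 2176:Thu 2180:Tue 2184:Sun 2188:Fri 2192:Wed 2196:Mon 2204:Wed 2208:Mon 2212:Sat✓
Saturday: 2212 → 1.

1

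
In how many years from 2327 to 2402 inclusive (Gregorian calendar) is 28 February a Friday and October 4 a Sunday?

Check each year's weekday for 28 February and October 4:
  2327: Mon/Tue  2328: Tue/Thu  2329: Thu/Fri  2330: Fri/Sat  2331: Sat/Sun  2332: Sun/Tue  2333: Tue/Wed  2334: Wed/Thu  2335: Thu/Fri  2336: Fri/Sun ✓  2337: Sun/Mon  2338: Mon/Tue  2339: Tue/Wed  2340: Wed/Fri  …(48 more)…  2389: Tue/Wed  2390: Wed/Thu  2391: Thu/Fri  2392: Fri/Sun ✓  2393: Sun/Mon  2394: Mon/Tue  2395: Tue/Wed  2396: Wed/Fri  2397: Fri/Sat  2398: Sat/Sun  2399: Sun/Mon  2400: Mon/Wed  2401: Wed/Thu  2402: Thu/Fri
Both conditions hold in: 2336, 2364, 2392 — 3.

3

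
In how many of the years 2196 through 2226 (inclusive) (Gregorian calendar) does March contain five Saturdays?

March has 31 days; it has five Saturdays when Saturday falls among the first (month-length − 28) days — i.e. when March 1 is one of Saturday/Friday/Thursday.
March 1 by year: 2196:Tue 2197:Wed 2198:Thu✓ 2199:Fri✓ 2200:Sat✓ 2201:Sun 2202:Mon 2203:Tue 2204:Thu✓ 2205:Fri✓ 2206:Sat✓ 2207:Sun 2208:Tue 2209:Wed 2210:Thu✓ 2211:Fri✓ 2212:Sun 2213:Mon 2214:Tue 2215:Wed 2216:Fri✓ 2217:Sat✓ 2218:Sun 2219:Mon 2220:Wed 2221:Thu✓ 2222:Fri✓ 2223:Sat✓ 2224:Mon 2225:Tue 2226:Wed
Years with five Saturdays: 2198, 2199, 2200, 2204, 2205, 2206, 2210, 2211, 2216, 2217, 2221, 2222, 2223 → 13.

13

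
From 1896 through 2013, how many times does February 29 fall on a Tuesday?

Leap years in 1896–2013: 29 of them.
Feb 29 weekday advances by 5 (mod 7) from one leap year to the next four years later (or differs when a century non-leap intervenes).
Leap-day weekdays: 1896:Sat 1904:Mon 1908:Sat 1912:Thu 1916:Tue✓ 1920:Sun 1924:Fri 1928:Wed 1932:Mon 1936:Sat 1940:Thu 1944:Tue✓ 1948:Sun …(3 more)… 1964:Sat 1968:Thu 1972:Tue✓ 1976:Sun 1980:Fri 1984:Wed 1988:Mon 1992:Sat 1996:Thu 2000:Tue✓ 2004:Sun 2008:Fri 2012:Wed
Tuesday: 1916, 1944, 1972, 2000 → 4.

4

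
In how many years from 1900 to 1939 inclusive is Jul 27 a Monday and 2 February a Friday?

Check each year's weekday for Jul 27 and 2 February:
  1900: Fri/Fri  1901: Sat/Sat  1902: Sun/Sun  1903: Mon/Mon  1904: Wed/Tue  1905: Thu/Thu  1906: Fri/Fri  1907: Sat/Sat  1908: Mon/Sun  1909: Tue/Tue  1910: Wed/Wed  1911: Thu/Thu  1912: Sat/Fri  1913: Sun/Sun  …(12 more)…  1926: Tue/Tue  1927: Wed/Wed  1928: Fri/Thu  1929: Sat/Sat  1930: Sun/Sun  1931: Mon/Mon  1932: Wed/Tue  1933: Thu/Thu  1934: Fri/Fri  1935: Sat/Sat  1936: Mon/Sun  1937: Tue/Tue  1938: Wed/Wed  1939: Thu/Thu
Both conditions hold in: no year — 0.

0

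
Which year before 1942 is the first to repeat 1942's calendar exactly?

1931

Two years share a calendar iff Jan 1 falls on the same weekday and both are leap or both are common. 1942: Jan 1 is Thursday, common year.
1941: Jan 1 Wednesday, common
1940: Jan 1 Monday, leap
1939: Jan 1 Sunday, common
1938: Jan 1 Saturday, common
1937: Jan 1 Friday, common
1936: Jan 1 Wednesday, leap
1935: Jan 1 Tuesday, common
1934: Jan 1 Monday, common
1933: Jan 1 Sunday, common
1932: Jan 1 Friday, leap
1931: Jan 1 Thursday, common
1931 matches on both conditions.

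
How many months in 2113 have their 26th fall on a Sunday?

3

Check the 26th of each month of 2113: Jan 26: Thu, Feb 26: Sun, Mar 26: Sun, Apr 26: Wed, May 26: Fri, Jun 26: Mon, Jul 26: Wed, Aug 26: Sat, Sep 26: Tue, Oct 26: Thu, Nov 26: Sun, Dec 26: Tue.
Sunday occurs in February, March, November — 3 months.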